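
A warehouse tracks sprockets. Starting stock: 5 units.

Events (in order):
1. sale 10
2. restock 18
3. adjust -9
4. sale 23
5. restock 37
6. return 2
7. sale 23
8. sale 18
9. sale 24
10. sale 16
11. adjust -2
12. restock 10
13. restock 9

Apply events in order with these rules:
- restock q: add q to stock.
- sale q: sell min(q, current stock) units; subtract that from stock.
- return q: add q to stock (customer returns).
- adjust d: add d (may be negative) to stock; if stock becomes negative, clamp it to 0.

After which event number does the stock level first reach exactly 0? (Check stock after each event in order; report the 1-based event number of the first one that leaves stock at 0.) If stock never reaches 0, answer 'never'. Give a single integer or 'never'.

Answer: 1

Derivation:
Processing events:
Start: stock = 5
  Event 1 (sale 10): sell min(10,5)=5. stock: 5 - 5 = 0. total_sold = 5
  Event 2 (restock 18): 0 + 18 = 18
  Event 3 (adjust -9): 18 + -9 = 9
  Event 4 (sale 23): sell min(23,9)=9. stock: 9 - 9 = 0. total_sold = 14
  Event 5 (restock 37): 0 + 37 = 37
  Event 6 (return 2): 37 + 2 = 39
  Event 7 (sale 23): sell min(23,39)=23. stock: 39 - 23 = 16. total_sold = 37
  Event 8 (sale 18): sell min(18,16)=16. stock: 16 - 16 = 0. total_sold = 53
  Event 9 (sale 24): sell min(24,0)=0. stock: 0 - 0 = 0. total_sold = 53
  Event 10 (sale 16): sell min(16,0)=0. stock: 0 - 0 = 0. total_sold = 53
  Event 11 (adjust -2): 0 + -2 = 0 (clamped to 0)
  Event 12 (restock 10): 0 + 10 = 10
  Event 13 (restock 9): 10 + 9 = 19
Final: stock = 19, total_sold = 53

First zero at event 1.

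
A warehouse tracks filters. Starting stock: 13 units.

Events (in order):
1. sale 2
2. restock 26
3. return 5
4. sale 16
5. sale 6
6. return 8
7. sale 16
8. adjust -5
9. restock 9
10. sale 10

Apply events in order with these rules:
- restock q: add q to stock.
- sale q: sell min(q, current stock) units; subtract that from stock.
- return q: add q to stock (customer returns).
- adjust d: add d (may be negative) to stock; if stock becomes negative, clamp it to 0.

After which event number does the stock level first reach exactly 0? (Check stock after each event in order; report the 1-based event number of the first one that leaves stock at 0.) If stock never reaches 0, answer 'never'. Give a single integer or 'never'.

Answer: never

Derivation:
Processing events:
Start: stock = 13
  Event 1 (sale 2): sell min(2,13)=2. stock: 13 - 2 = 11. total_sold = 2
  Event 2 (restock 26): 11 + 26 = 37
  Event 3 (return 5): 37 + 5 = 42
  Event 4 (sale 16): sell min(16,42)=16. stock: 42 - 16 = 26. total_sold = 18
  Event 5 (sale 6): sell min(6,26)=6. stock: 26 - 6 = 20. total_sold = 24
  Event 6 (return 8): 20 + 8 = 28
  Event 7 (sale 16): sell min(16,28)=16. stock: 28 - 16 = 12. total_sold = 40
  Event 8 (adjust -5): 12 + -5 = 7
  Event 9 (restock 9): 7 + 9 = 16
  Event 10 (sale 10): sell min(10,16)=10. stock: 16 - 10 = 6. total_sold = 50
Final: stock = 6, total_sold = 50

Stock never reaches 0.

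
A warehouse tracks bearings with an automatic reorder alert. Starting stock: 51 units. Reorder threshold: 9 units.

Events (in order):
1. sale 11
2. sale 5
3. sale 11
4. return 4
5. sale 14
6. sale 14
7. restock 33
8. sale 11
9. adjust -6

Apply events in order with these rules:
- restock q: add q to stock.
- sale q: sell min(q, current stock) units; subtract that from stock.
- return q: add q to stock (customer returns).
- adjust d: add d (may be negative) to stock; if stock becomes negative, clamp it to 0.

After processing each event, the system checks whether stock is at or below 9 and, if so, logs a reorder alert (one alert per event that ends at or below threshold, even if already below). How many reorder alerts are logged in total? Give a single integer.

Processing events:
Start: stock = 51
  Event 1 (sale 11): sell min(11,51)=11. stock: 51 - 11 = 40. total_sold = 11
  Event 2 (sale 5): sell min(5,40)=5. stock: 40 - 5 = 35. total_sold = 16
  Event 3 (sale 11): sell min(11,35)=11. stock: 35 - 11 = 24. total_sold = 27
  Event 4 (return 4): 24 + 4 = 28
  Event 5 (sale 14): sell min(14,28)=14. stock: 28 - 14 = 14. total_sold = 41
  Event 6 (sale 14): sell min(14,14)=14. stock: 14 - 14 = 0. total_sold = 55
  Event 7 (restock 33): 0 + 33 = 33
  Event 8 (sale 11): sell min(11,33)=11. stock: 33 - 11 = 22. total_sold = 66
  Event 9 (adjust -6): 22 + -6 = 16
Final: stock = 16, total_sold = 66

Checking against threshold 9:
  After event 1: stock=40 > 9
  After event 2: stock=35 > 9
  After event 3: stock=24 > 9
  After event 4: stock=28 > 9
  After event 5: stock=14 > 9
  After event 6: stock=0 <= 9 -> ALERT
  After event 7: stock=33 > 9
  After event 8: stock=22 > 9
  After event 9: stock=16 > 9
Alert events: [6]. Count = 1

Answer: 1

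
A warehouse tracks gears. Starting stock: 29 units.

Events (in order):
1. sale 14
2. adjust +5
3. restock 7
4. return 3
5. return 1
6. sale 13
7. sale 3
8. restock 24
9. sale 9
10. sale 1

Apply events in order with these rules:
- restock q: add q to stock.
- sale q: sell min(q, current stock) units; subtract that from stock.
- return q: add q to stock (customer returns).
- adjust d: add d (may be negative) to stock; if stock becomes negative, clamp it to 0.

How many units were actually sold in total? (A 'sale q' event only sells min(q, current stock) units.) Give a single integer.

Answer: 40

Derivation:
Processing events:
Start: stock = 29
  Event 1 (sale 14): sell min(14,29)=14. stock: 29 - 14 = 15. total_sold = 14
  Event 2 (adjust +5): 15 + 5 = 20
  Event 3 (restock 7): 20 + 7 = 27
  Event 4 (return 3): 27 + 3 = 30
  Event 5 (return 1): 30 + 1 = 31
  Event 6 (sale 13): sell min(13,31)=13. stock: 31 - 13 = 18. total_sold = 27
  Event 7 (sale 3): sell min(3,18)=3. stock: 18 - 3 = 15. total_sold = 30
  Event 8 (restock 24): 15 + 24 = 39
  Event 9 (sale 9): sell min(9,39)=9. stock: 39 - 9 = 30. total_sold = 39
  Event 10 (sale 1): sell min(1,30)=1. stock: 30 - 1 = 29. total_sold = 40
Final: stock = 29, total_sold = 40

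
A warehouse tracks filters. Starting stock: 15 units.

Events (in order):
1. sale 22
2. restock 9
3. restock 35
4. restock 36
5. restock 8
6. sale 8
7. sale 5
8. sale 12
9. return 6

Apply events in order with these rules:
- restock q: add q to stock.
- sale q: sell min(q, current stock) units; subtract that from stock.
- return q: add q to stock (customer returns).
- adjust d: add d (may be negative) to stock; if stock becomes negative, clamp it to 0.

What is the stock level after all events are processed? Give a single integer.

Processing events:
Start: stock = 15
  Event 1 (sale 22): sell min(22,15)=15. stock: 15 - 15 = 0. total_sold = 15
  Event 2 (restock 9): 0 + 9 = 9
  Event 3 (restock 35): 9 + 35 = 44
  Event 4 (restock 36): 44 + 36 = 80
  Event 5 (restock 8): 80 + 8 = 88
  Event 6 (sale 8): sell min(8,88)=8. stock: 88 - 8 = 80. total_sold = 23
  Event 7 (sale 5): sell min(5,80)=5. stock: 80 - 5 = 75. total_sold = 28
  Event 8 (sale 12): sell min(12,75)=12. stock: 75 - 12 = 63. total_sold = 40
  Event 9 (return 6): 63 + 6 = 69
Final: stock = 69, total_sold = 40

Answer: 69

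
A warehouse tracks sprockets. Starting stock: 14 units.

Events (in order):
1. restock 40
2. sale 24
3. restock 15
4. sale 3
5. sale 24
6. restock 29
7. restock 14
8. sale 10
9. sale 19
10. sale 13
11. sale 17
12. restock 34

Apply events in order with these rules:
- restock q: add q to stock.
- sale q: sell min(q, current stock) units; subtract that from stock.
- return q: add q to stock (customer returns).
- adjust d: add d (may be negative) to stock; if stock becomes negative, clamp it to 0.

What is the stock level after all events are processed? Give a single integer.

Processing events:
Start: stock = 14
  Event 1 (restock 40): 14 + 40 = 54
  Event 2 (sale 24): sell min(24,54)=24. stock: 54 - 24 = 30. total_sold = 24
  Event 3 (restock 15): 30 + 15 = 45
  Event 4 (sale 3): sell min(3,45)=3. stock: 45 - 3 = 42. total_sold = 27
  Event 5 (sale 24): sell min(24,42)=24. stock: 42 - 24 = 18. total_sold = 51
  Event 6 (restock 29): 18 + 29 = 47
  Event 7 (restock 14): 47 + 14 = 61
  Event 8 (sale 10): sell min(10,61)=10. stock: 61 - 10 = 51. total_sold = 61
  Event 9 (sale 19): sell min(19,51)=19. stock: 51 - 19 = 32. total_sold = 80
  Event 10 (sale 13): sell min(13,32)=13. stock: 32 - 13 = 19. total_sold = 93
  Event 11 (sale 17): sell min(17,19)=17. stock: 19 - 17 = 2. total_sold = 110
  Event 12 (restock 34): 2 + 34 = 36
Final: stock = 36, total_sold = 110

Answer: 36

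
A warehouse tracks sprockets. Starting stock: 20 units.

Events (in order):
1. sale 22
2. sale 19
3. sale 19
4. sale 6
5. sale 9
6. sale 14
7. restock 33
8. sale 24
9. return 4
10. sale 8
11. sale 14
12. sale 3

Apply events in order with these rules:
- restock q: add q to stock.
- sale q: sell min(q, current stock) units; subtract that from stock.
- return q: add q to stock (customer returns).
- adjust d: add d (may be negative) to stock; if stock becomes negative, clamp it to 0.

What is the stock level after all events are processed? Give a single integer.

Processing events:
Start: stock = 20
  Event 1 (sale 22): sell min(22,20)=20. stock: 20 - 20 = 0. total_sold = 20
  Event 2 (sale 19): sell min(19,0)=0. stock: 0 - 0 = 0. total_sold = 20
  Event 3 (sale 19): sell min(19,0)=0. stock: 0 - 0 = 0. total_sold = 20
  Event 4 (sale 6): sell min(6,0)=0. stock: 0 - 0 = 0. total_sold = 20
  Event 5 (sale 9): sell min(9,0)=0. stock: 0 - 0 = 0. total_sold = 20
  Event 6 (sale 14): sell min(14,0)=0. stock: 0 - 0 = 0. total_sold = 20
  Event 7 (restock 33): 0 + 33 = 33
  Event 8 (sale 24): sell min(24,33)=24. stock: 33 - 24 = 9. total_sold = 44
  Event 9 (return 4): 9 + 4 = 13
  Event 10 (sale 8): sell min(8,13)=8. stock: 13 - 8 = 5. total_sold = 52
  Event 11 (sale 14): sell min(14,5)=5. stock: 5 - 5 = 0. total_sold = 57
  Event 12 (sale 3): sell min(3,0)=0. stock: 0 - 0 = 0. total_sold = 57
Final: stock = 0, total_sold = 57

Answer: 0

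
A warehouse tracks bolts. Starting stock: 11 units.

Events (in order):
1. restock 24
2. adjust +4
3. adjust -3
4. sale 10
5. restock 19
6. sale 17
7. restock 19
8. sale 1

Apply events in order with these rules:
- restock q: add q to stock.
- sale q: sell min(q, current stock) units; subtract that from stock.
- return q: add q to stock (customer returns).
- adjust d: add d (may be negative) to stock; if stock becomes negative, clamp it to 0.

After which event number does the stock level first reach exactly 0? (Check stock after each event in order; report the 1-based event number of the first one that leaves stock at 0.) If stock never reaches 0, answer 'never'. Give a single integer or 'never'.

Processing events:
Start: stock = 11
  Event 1 (restock 24): 11 + 24 = 35
  Event 2 (adjust +4): 35 + 4 = 39
  Event 3 (adjust -3): 39 + -3 = 36
  Event 4 (sale 10): sell min(10,36)=10. stock: 36 - 10 = 26. total_sold = 10
  Event 5 (restock 19): 26 + 19 = 45
  Event 6 (sale 17): sell min(17,45)=17. stock: 45 - 17 = 28. total_sold = 27
  Event 7 (restock 19): 28 + 19 = 47
  Event 8 (sale 1): sell min(1,47)=1. stock: 47 - 1 = 46. total_sold = 28
Final: stock = 46, total_sold = 28

Stock never reaches 0.

Answer: never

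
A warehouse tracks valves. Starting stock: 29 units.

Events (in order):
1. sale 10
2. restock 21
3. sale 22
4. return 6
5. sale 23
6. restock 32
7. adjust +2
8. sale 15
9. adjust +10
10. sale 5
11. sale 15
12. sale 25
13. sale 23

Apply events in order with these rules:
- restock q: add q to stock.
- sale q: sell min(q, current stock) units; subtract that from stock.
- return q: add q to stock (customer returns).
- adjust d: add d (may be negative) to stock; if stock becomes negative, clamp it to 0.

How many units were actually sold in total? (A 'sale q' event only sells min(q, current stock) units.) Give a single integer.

Answer: 100

Derivation:
Processing events:
Start: stock = 29
  Event 1 (sale 10): sell min(10,29)=10. stock: 29 - 10 = 19. total_sold = 10
  Event 2 (restock 21): 19 + 21 = 40
  Event 3 (sale 22): sell min(22,40)=22. stock: 40 - 22 = 18. total_sold = 32
  Event 4 (return 6): 18 + 6 = 24
  Event 5 (sale 23): sell min(23,24)=23. stock: 24 - 23 = 1. total_sold = 55
  Event 6 (restock 32): 1 + 32 = 33
  Event 7 (adjust +2): 33 + 2 = 35
  Event 8 (sale 15): sell min(15,35)=15. stock: 35 - 15 = 20. total_sold = 70
  Event 9 (adjust +10): 20 + 10 = 30
  Event 10 (sale 5): sell min(5,30)=5. stock: 30 - 5 = 25. total_sold = 75
  Event 11 (sale 15): sell min(15,25)=15. stock: 25 - 15 = 10. total_sold = 90
  Event 12 (sale 25): sell min(25,10)=10. stock: 10 - 10 = 0. total_sold = 100
  Event 13 (sale 23): sell min(23,0)=0. stock: 0 - 0 = 0. total_sold = 100
Final: stock = 0, total_sold = 100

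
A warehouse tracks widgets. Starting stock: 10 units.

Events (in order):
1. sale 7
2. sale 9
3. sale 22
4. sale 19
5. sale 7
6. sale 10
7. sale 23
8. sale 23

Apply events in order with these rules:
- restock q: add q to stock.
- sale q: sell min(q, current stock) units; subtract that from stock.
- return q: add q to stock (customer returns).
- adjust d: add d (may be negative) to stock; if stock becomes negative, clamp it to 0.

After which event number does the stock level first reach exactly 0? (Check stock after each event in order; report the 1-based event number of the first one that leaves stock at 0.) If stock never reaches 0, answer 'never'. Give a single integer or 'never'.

Processing events:
Start: stock = 10
  Event 1 (sale 7): sell min(7,10)=7. stock: 10 - 7 = 3. total_sold = 7
  Event 2 (sale 9): sell min(9,3)=3. stock: 3 - 3 = 0. total_sold = 10
  Event 3 (sale 22): sell min(22,0)=0. stock: 0 - 0 = 0. total_sold = 10
  Event 4 (sale 19): sell min(19,0)=0. stock: 0 - 0 = 0. total_sold = 10
  Event 5 (sale 7): sell min(7,0)=0. stock: 0 - 0 = 0. total_sold = 10
  Event 6 (sale 10): sell min(10,0)=0. stock: 0 - 0 = 0. total_sold = 10
  Event 7 (sale 23): sell min(23,0)=0. stock: 0 - 0 = 0. total_sold = 10
  Event 8 (sale 23): sell min(23,0)=0. stock: 0 - 0 = 0. total_sold = 10
Final: stock = 0, total_sold = 10

First zero at event 2.

Answer: 2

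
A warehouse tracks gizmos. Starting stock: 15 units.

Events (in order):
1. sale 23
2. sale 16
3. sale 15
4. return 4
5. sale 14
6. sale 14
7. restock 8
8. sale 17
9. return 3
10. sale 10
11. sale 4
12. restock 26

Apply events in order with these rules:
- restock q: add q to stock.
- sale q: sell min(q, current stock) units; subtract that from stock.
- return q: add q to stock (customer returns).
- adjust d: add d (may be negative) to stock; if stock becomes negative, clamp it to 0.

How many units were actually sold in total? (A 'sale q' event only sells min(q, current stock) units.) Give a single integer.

Answer: 30

Derivation:
Processing events:
Start: stock = 15
  Event 1 (sale 23): sell min(23,15)=15. stock: 15 - 15 = 0. total_sold = 15
  Event 2 (sale 16): sell min(16,0)=0. stock: 0 - 0 = 0. total_sold = 15
  Event 3 (sale 15): sell min(15,0)=0. stock: 0 - 0 = 0. total_sold = 15
  Event 4 (return 4): 0 + 4 = 4
  Event 5 (sale 14): sell min(14,4)=4. stock: 4 - 4 = 0. total_sold = 19
  Event 6 (sale 14): sell min(14,0)=0. stock: 0 - 0 = 0. total_sold = 19
  Event 7 (restock 8): 0 + 8 = 8
  Event 8 (sale 17): sell min(17,8)=8. stock: 8 - 8 = 0. total_sold = 27
  Event 9 (return 3): 0 + 3 = 3
  Event 10 (sale 10): sell min(10,3)=3. stock: 3 - 3 = 0. total_sold = 30
  Event 11 (sale 4): sell min(4,0)=0. stock: 0 - 0 = 0. total_sold = 30
  Event 12 (restock 26): 0 + 26 = 26
Final: stock = 26, total_sold = 30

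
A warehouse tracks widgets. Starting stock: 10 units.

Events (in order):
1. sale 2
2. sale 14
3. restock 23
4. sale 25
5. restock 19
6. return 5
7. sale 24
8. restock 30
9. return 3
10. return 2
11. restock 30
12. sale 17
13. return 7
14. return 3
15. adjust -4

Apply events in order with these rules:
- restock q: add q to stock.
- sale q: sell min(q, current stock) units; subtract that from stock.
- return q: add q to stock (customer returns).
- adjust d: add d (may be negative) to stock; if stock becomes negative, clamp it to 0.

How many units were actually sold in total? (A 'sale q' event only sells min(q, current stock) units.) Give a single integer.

Answer: 74

Derivation:
Processing events:
Start: stock = 10
  Event 1 (sale 2): sell min(2,10)=2. stock: 10 - 2 = 8. total_sold = 2
  Event 2 (sale 14): sell min(14,8)=8. stock: 8 - 8 = 0. total_sold = 10
  Event 3 (restock 23): 0 + 23 = 23
  Event 4 (sale 25): sell min(25,23)=23. stock: 23 - 23 = 0. total_sold = 33
  Event 5 (restock 19): 0 + 19 = 19
  Event 6 (return 5): 19 + 5 = 24
  Event 7 (sale 24): sell min(24,24)=24. stock: 24 - 24 = 0. total_sold = 57
  Event 8 (restock 30): 0 + 30 = 30
  Event 9 (return 3): 30 + 3 = 33
  Event 10 (return 2): 33 + 2 = 35
  Event 11 (restock 30): 35 + 30 = 65
  Event 12 (sale 17): sell min(17,65)=17. stock: 65 - 17 = 48. total_sold = 74
  Event 13 (return 7): 48 + 7 = 55
  Event 14 (return 3): 55 + 3 = 58
  Event 15 (adjust -4): 58 + -4 = 54
Final: stock = 54, total_sold = 74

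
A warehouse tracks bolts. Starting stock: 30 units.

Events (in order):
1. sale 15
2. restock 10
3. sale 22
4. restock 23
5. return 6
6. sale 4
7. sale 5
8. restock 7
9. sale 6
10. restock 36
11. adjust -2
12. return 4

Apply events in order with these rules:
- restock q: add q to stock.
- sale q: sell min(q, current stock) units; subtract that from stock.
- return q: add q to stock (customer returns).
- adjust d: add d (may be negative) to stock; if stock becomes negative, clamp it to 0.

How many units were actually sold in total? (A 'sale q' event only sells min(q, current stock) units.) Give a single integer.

Processing events:
Start: stock = 30
  Event 1 (sale 15): sell min(15,30)=15. stock: 30 - 15 = 15. total_sold = 15
  Event 2 (restock 10): 15 + 10 = 25
  Event 3 (sale 22): sell min(22,25)=22. stock: 25 - 22 = 3. total_sold = 37
  Event 4 (restock 23): 3 + 23 = 26
  Event 5 (return 6): 26 + 6 = 32
  Event 6 (sale 4): sell min(4,32)=4. stock: 32 - 4 = 28. total_sold = 41
  Event 7 (sale 5): sell min(5,28)=5. stock: 28 - 5 = 23. total_sold = 46
  Event 8 (restock 7): 23 + 7 = 30
  Event 9 (sale 6): sell min(6,30)=6. stock: 30 - 6 = 24. total_sold = 52
  Event 10 (restock 36): 24 + 36 = 60
  Event 11 (adjust -2): 60 + -2 = 58
  Event 12 (return 4): 58 + 4 = 62
Final: stock = 62, total_sold = 52

Answer: 52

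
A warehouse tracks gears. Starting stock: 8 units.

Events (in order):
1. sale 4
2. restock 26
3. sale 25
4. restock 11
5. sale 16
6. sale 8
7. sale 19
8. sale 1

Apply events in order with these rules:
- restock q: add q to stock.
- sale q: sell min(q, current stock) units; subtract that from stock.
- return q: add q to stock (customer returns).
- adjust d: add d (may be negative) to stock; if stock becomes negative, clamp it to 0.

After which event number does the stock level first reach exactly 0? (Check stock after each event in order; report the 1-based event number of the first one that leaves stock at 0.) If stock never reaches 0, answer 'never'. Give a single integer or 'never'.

Answer: 5

Derivation:
Processing events:
Start: stock = 8
  Event 1 (sale 4): sell min(4,8)=4. stock: 8 - 4 = 4. total_sold = 4
  Event 2 (restock 26): 4 + 26 = 30
  Event 3 (sale 25): sell min(25,30)=25. stock: 30 - 25 = 5. total_sold = 29
  Event 4 (restock 11): 5 + 11 = 16
  Event 5 (sale 16): sell min(16,16)=16. stock: 16 - 16 = 0. total_sold = 45
  Event 6 (sale 8): sell min(8,0)=0. stock: 0 - 0 = 0. total_sold = 45
  Event 7 (sale 19): sell min(19,0)=0. stock: 0 - 0 = 0. total_sold = 45
  Event 8 (sale 1): sell min(1,0)=0. stock: 0 - 0 = 0. total_sold = 45
Final: stock = 0, total_sold = 45

First zero at event 5.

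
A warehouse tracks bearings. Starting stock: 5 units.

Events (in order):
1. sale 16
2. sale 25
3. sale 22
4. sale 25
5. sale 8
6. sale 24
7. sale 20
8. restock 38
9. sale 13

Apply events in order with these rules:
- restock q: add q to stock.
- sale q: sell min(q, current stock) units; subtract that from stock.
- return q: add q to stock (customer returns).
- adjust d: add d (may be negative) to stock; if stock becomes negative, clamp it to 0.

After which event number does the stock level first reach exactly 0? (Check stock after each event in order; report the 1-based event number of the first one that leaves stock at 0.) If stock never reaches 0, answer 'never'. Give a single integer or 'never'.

Processing events:
Start: stock = 5
  Event 1 (sale 16): sell min(16,5)=5. stock: 5 - 5 = 0. total_sold = 5
  Event 2 (sale 25): sell min(25,0)=0. stock: 0 - 0 = 0. total_sold = 5
  Event 3 (sale 22): sell min(22,0)=0. stock: 0 - 0 = 0. total_sold = 5
  Event 4 (sale 25): sell min(25,0)=0. stock: 0 - 0 = 0. total_sold = 5
  Event 5 (sale 8): sell min(8,0)=0. stock: 0 - 0 = 0. total_sold = 5
  Event 6 (sale 24): sell min(24,0)=0. stock: 0 - 0 = 0. total_sold = 5
  Event 7 (sale 20): sell min(20,0)=0. stock: 0 - 0 = 0. total_sold = 5
  Event 8 (restock 38): 0 + 38 = 38
  Event 9 (sale 13): sell min(13,38)=13. stock: 38 - 13 = 25. total_sold = 18
Final: stock = 25, total_sold = 18

First zero at event 1.

Answer: 1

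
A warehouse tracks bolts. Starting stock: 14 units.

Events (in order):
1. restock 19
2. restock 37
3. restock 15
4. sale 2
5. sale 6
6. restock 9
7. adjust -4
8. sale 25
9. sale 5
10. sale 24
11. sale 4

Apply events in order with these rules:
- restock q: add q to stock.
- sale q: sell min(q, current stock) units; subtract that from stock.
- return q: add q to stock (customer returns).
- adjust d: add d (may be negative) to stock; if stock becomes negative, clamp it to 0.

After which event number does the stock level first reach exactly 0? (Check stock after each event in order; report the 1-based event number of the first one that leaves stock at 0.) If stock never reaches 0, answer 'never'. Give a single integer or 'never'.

Answer: never

Derivation:
Processing events:
Start: stock = 14
  Event 1 (restock 19): 14 + 19 = 33
  Event 2 (restock 37): 33 + 37 = 70
  Event 3 (restock 15): 70 + 15 = 85
  Event 4 (sale 2): sell min(2,85)=2. stock: 85 - 2 = 83. total_sold = 2
  Event 5 (sale 6): sell min(6,83)=6. stock: 83 - 6 = 77. total_sold = 8
  Event 6 (restock 9): 77 + 9 = 86
  Event 7 (adjust -4): 86 + -4 = 82
  Event 8 (sale 25): sell min(25,82)=25. stock: 82 - 25 = 57. total_sold = 33
  Event 9 (sale 5): sell min(5,57)=5. stock: 57 - 5 = 52. total_sold = 38
  Event 10 (sale 24): sell min(24,52)=24. stock: 52 - 24 = 28. total_sold = 62
  Event 11 (sale 4): sell min(4,28)=4. stock: 28 - 4 = 24. total_sold = 66
Final: stock = 24, total_sold = 66

Stock never reaches 0.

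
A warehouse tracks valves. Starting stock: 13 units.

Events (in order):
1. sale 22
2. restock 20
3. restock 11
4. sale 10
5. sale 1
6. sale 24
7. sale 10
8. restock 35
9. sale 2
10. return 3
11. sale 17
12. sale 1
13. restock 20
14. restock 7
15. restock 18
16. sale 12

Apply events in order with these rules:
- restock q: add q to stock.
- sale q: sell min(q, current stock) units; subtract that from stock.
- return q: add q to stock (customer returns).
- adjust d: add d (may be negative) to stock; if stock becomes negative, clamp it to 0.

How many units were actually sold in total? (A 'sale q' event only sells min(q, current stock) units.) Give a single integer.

Processing events:
Start: stock = 13
  Event 1 (sale 22): sell min(22,13)=13. stock: 13 - 13 = 0. total_sold = 13
  Event 2 (restock 20): 0 + 20 = 20
  Event 3 (restock 11): 20 + 11 = 31
  Event 4 (sale 10): sell min(10,31)=10. stock: 31 - 10 = 21. total_sold = 23
  Event 5 (sale 1): sell min(1,21)=1. stock: 21 - 1 = 20. total_sold = 24
  Event 6 (sale 24): sell min(24,20)=20. stock: 20 - 20 = 0. total_sold = 44
  Event 7 (sale 10): sell min(10,0)=0. stock: 0 - 0 = 0. total_sold = 44
  Event 8 (restock 35): 0 + 35 = 35
  Event 9 (sale 2): sell min(2,35)=2. stock: 35 - 2 = 33. total_sold = 46
  Event 10 (return 3): 33 + 3 = 36
  Event 11 (sale 17): sell min(17,36)=17. stock: 36 - 17 = 19. total_sold = 63
  Event 12 (sale 1): sell min(1,19)=1. stock: 19 - 1 = 18. total_sold = 64
  Event 13 (restock 20): 18 + 20 = 38
  Event 14 (restock 7): 38 + 7 = 45
  Event 15 (restock 18): 45 + 18 = 63
  Event 16 (sale 12): sell min(12,63)=12. stock: 63 - 12 = 51. total_sold = 76
Final: stock = 51, total_sold = 76

Answer: 76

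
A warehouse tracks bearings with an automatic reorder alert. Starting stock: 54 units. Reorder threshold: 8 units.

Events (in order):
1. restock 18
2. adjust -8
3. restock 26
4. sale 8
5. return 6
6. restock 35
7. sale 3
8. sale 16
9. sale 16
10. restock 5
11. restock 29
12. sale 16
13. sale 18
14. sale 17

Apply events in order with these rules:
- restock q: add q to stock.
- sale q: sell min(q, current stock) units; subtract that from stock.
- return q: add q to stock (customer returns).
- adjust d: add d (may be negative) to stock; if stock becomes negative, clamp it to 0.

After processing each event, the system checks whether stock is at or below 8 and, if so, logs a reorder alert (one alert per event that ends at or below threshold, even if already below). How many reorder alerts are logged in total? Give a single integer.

Answer: 0

Derivation:
Processing events:
Start: stock = 54
  Event 1 (restock 18): 54 + 18 = 72
  Event 2 (adjust -8): 72 + -8 = 64
  Event 3 (restock 26): 64 + 26 = 90
  Event 4 (sale 8): sell min(8,90)=8. stock: 90 - 8 = 82. total_sold = 8
  Event 5 (return 6): 82 + 6 = 88
  Event 6 (restock 35): 88 + 35 = 123
  Event 7 (sale 3): sell min(3,123)=3. stock: 123 - 3 = 120. total_sold = 11
  Event 8 (sale 16): sell min(16,120)=16. stock: 120 - 16 = 104. total_sold = 27
  Event 9 (sale 16): sell min(16,104)=16. stock: 104 - 16 = 88. total_sold = 43
  Event 10 (restock 5): 88 + 5 = 93
  Event 11 (restock 29): 93 + 29 = 122
  Event 12 (sale 16): sell min(16,122)=16. stock: 122 - 16 = 106. total_sold = 59
  Event 13 (sale 18): sell min(18,106)=18. stock: 106 - 18 = 88. total_sold = 77
  Event 14 (sale 17): sell min(17,88)=17. stock: 88 - 17 = 71. total_sold = 94
Final: stock = 71, total_sold = 94

Checking against threshold 8:
  After event 1: stock=72 > 8
  After event 2: stock=64 > 8
  After event 3: stock=90 > 8
  After event 4: stock=82 > 8
  After event 5: stock=88 > 8
  After event 6: stock=123 > 8
  After event 7: stock=120 > 8
  After event 8: stock=104 > 8
  After event 9: stock=88 > 8
  After event 10: stock=93 > 8
  After event 11: stock=122 > 8
  After event 12: stock=106 > 8
  After event 13: stock=88 > 8
  After event 14: stock=71 > 8
Alert events: []. Count = 0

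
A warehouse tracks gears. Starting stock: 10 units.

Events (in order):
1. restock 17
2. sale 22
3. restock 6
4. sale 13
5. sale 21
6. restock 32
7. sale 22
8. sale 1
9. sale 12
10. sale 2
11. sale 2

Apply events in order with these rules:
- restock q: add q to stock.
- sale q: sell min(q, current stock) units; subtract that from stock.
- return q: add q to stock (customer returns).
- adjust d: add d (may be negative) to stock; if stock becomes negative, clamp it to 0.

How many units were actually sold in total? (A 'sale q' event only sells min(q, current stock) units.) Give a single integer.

Processing events:
Start: stock = 10
  Event 1 (restock 17): 10 + 17 = 27
  Event 2 (sale 22): sell min(22,27)=22. stock: 27 - 22 = 5. total_sold = 22
  Event 3 (restock 6): 5 + 6 = 11
  Event 4 (sale 13): sell min(13,11)=11. stock: 11 - 11 = 0. total_sold = 33
  Event 5 (sale 21): sell min(21,0)=0. stock: 0 - 0 = 0. total_sold = 33
  Event 6 (restock 32): 0 + 32 = 32
  Event 7 (sale 22): sell min(22,32)=22. stock: 32 - 22 = 10. total_sold = 55
  Event 8 (sale 1): sell min(1,10)=1. stock: 10 - 1 = 9. total_sold = 56
  Event 9 (sale 12): sell min(12,9)=9. stock: 9 - 9 = 0. total_sold = 65
  Event 10 (sale 2): sell min(2,0)=0. stock: 0 - 0 = 0. total_sold = 65
  Event 11 (sale 2): sell min(2,0)=0. stock: 0 - 0 = 0. total_sold = 65
Final: stock = 0, total_sold = 65

Answer: 65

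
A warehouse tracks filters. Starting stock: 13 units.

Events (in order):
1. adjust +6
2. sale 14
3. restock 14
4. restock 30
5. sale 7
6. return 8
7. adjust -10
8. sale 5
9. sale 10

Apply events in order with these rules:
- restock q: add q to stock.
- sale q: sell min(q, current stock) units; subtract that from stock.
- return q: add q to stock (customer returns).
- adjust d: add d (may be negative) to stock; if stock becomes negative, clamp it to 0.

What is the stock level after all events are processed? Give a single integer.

Processing events:
Start: stock = 13
  Event 1 (adjust +6): 13 + 6 = 19
  Event 2 (sale 14): sell min(14,19)=14. stock: 19 - 14 = 5. total_sold = 14
  Event 3 (restock 14): 5 + 14 = 19
  Event 4 (restock 30): 19 + 30 = 49
  Event 5 (sale 7): sell min(7,49)=7. stock: 49 - 7 = 42. total_sold = 21
  Event 6 (return 8): 42 + 8 = 50
  Event 7 (adjust -10): 50 + -10 = 40
  Event 8 (sale 5): sell min(5,40)=5. stock: 40 - 5 = 35. total_sold = 26
  Event 9 (sale 10): sell min(10,35)=10. stock: 35 - 10 = 25. total_sold = 36
Final: stock = 25, total_sold = 36

Answer: 25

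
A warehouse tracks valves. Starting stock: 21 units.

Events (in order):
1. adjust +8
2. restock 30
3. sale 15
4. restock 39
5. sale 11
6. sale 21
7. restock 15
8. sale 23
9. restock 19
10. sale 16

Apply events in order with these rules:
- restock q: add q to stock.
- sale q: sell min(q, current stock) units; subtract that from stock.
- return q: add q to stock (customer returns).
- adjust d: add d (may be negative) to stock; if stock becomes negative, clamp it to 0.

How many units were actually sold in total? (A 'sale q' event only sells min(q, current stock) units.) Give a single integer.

Answer: 86

Derivation:
Processing events:
Start: stock = 21
  Event 1 (adjust +8): 21 + 8 = 29
  Event 2 (restock 30): 29 + 30 = 59
  Event 3 (sale 15): sell min(15,59)=15. stock: 59 - 15 = 44. total_sold = 15
  Event 4 (restock 39): 44 + 39 = 83
  Event 5 (sale 11): sell min(11,83)=11. stock: 83 - 11 = 72. total_sold = 26
  Event 6 (sale 21): sell min(21,72)=21. stock: 72 - 21 = 51. total_sold = 47
  Event 7 (restock 15): 51 + 15 = 66
  Event 8 (sale 23): sell min(23,66)=23. stock: 66 - 23 = 43. total_sold = 70
  Event 9 (restock 19): 43 + 19 = 62
  Event 10 (sale 16): sell min(16,62)=16. stock: 62 - 16 = 46. total_sold = 86
Final: stock = 46, total_sold = 86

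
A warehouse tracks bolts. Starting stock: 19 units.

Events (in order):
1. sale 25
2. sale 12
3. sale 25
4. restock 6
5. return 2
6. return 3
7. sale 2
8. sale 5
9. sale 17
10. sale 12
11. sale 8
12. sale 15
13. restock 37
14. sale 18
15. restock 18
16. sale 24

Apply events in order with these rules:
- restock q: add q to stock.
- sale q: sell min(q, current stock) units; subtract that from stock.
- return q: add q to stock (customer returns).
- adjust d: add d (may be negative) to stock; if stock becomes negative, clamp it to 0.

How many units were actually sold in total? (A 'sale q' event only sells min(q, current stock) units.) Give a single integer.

Answer: 72

Derivation:
Processing events:
Start: stock = 19
  Event 1 (sale 25): sell min(25,19)=19. stock: 19 - 19 = 0. total_sold = 19
  Event 2 (sale 12): sell min(12,0)=0. stock: 0 - 0 = 0. total_sold = 19
  Event 3 (sale 25): sell min(25,0)=0. stock: 0 - 0 = 0. total_sold = 19
  Event 4 (restock 6): 0 + 6 = 6
  Event 5 (return 2): 6 + 2 = 8
  Event 6 (return 3): 8 + 3 = 11
  Event 7 (sale 2): sell min(2,11)=2. stock: 11 - 2 = 9. total_sold = 21
  Event 8 (sale 5): sell min(5,9)=5. stock: 9 - 5 = 4. total_sold = 26
  Event 9 (sale 17): sell min(17,4)=4. stock: 4 - 4 = 0. total_sold = 30
  Event 10 (sale 12): sell min(12,0)=0. stock: 0 - 0 = 0. total_sold = 30
  Event 11 (sale 8): sell min(8,0)=0. stock: 0 - 0 = 0. total_sold = 30
  Event 12 (sale 15): sell min(15,0)=0. stock: 0 - 0 = 0. total_sold = 30
  Event 13 (restock 37): 0 + 37 = 37
  Event 14 (sale 18): sell min(18,37)=18. stock: 37 - 18 = 19. total_sold = 48
  Event 15 (restock 18): 19 + 18 = 37
  Event 16 (sale 24): sell min(24,37)=24. stock: 37 - 24 = 13. total_sold = 72
Final: stock = 13, total_sold = 72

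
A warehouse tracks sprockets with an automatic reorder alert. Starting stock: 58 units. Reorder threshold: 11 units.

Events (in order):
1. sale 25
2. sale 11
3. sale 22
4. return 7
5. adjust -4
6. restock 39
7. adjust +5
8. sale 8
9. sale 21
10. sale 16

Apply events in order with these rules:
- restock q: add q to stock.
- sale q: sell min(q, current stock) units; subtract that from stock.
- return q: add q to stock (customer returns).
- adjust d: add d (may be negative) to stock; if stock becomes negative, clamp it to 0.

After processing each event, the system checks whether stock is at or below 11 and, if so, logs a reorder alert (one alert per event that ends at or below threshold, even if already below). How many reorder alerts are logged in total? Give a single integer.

Answer: 4

Derivation:
Processing events:
Start: stock = 58
  Event 1 (sale 25): sell min(25,58)=25. stock: 58 - 25 = 33. total_sold = 25
  Event 2 (sale 11): sell min(11,33)=11. stock: 33 - 11 = 22. total_sold = 36
  Event 3 (sale 22): sell min(22,22)=22. stock: 22 - 22 = 0. total_sold = 58
  Event 4 (return 7): 0 + 7 = 7
  Event 5 (adjust -4): 7 + -4 = 3
  Event 6 (restock 39): 3 + 39 = 42
  Event 7 (adjust +5): 42 + 5 = 47
  Event 8 (sale 8): sell min(8,47)=8. stock: 47 - 8 = 39. total_sold = 66
  Event 9 (sale 21): sell min(21,39)=21. stock: 39 - 21 = 18. total_sold = 87
  Event 10 (sale 16): sell min(16,18)=16. stock: 18 - 16 = 2. total_sold = 103
Final: stock = 2, total_sold = 103

Checking against threshold 11:
  After event 1: stock=33 > 11
  After event 2: stock=22 > 11
  After event 3: stock=0 <= 11 -> ALERT
  After event 4: stock=7 <= 11 -> ALERT
  After event 5: stock=3 <= 11 -> ALERT
  After event 6: stock=42 > 11
  After event 7: stock=47 > 11
  After event 8: stock=39 > 11
  After event 9: stock=18 > 11
  After event 10: stock=2 <= 11 -> ALERT
Alert events: [3, 4, 5, 10]. Count = 4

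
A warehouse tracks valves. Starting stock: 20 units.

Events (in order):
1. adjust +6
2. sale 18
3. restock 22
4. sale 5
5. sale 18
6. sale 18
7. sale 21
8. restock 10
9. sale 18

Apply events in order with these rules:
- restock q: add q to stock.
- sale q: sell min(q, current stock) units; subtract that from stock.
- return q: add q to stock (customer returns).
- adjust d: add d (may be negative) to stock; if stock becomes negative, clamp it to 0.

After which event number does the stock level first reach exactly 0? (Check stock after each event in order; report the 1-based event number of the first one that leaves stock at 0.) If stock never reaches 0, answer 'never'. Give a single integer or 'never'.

Answer: 6

Derivation:
Processing events:
Start: stock = 20
  Event 1 (adjust +6): 20 + 6 = 26
  Event 2 (sale 18): sell min(18,26)=18. stock: 26 - 18 = 8. total_sold = 18
  Event 3 (restock 22): 8 + 22 = 30
  Event 4 (sale 5): sell min(5,30)=5. stock: 30 - 5 = 25. total_sold = 23
  Event 5 (sale 18): sell min(18,25)=18. stock: 25 - 18 = 7. total_sold = 41
  Event 6 (sale 18): sell min(18,7)=7. stock: 7 - 7 = 0. total_sold = 48
  Event 7 (sale 21): sell min(21,0)=0. stock: 0 - 0 = 0. total_sold = 48
  Event 8 (restock 10): 0 + 10 = 10
  Event 9 (sale 18): sell min(18,10)=10. stock: 10 - 10 = 0. total_sold = 58
Final: stock = 0, total_sold = 58

First zero at event 6.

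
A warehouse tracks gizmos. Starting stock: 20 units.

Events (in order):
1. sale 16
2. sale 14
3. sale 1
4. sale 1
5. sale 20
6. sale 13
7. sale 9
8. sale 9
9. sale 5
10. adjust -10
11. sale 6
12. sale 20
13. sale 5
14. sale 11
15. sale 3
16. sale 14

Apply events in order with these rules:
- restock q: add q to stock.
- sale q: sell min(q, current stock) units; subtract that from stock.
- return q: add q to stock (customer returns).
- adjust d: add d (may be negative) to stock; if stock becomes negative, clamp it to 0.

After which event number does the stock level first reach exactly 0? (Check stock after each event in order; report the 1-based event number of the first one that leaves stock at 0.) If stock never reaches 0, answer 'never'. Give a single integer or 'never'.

Answer: 2

Derivation:
Processing events:
Start: stock = 20
  Event 1 (sale 16): sell min(16,20)=16. stock: 20 - 16 = 4. total_sold = 16
  Event 2 (sale 14): sell min(14,4)=4. stock: 4 - 4 = 0. total_sold = 20
  Event 3 (sale 1): sell min(1,0)=0. stock: 0 - 0 = 0. total_sold = 20
  Event 4 (sale 1): sell min(1,0)=0. stock: 0 - 0 = 0. total_sold = 20
  Event 5 (sale 20): sell min(20,0)=0. stock: 0 - 0 = 0. total_sold = 20
  Event 6 (sale 13): sell min(13,0)=0. stock: 0 - 0 = 0. total_sold = 20
  Event 7 (sale 9): sell min(9,0)=0. stock: 0 - 0 = 0. total_sold = 20
  Event 8 (sale 9): sell min(9,0)=0. stock: 0 - 0 = 0. total_sold = 20
  Event 9 (sale 5): sell min(5,0)=0. stock: 0 - 0 = 0. total_sold = 20
  Event 10 (adjust -10): 0 + -10 = 0 (clamped to 0)
  Event 11 (sale 6): sell min(6,0)=0. stock: 0 - 0 = 0. total_sold = 20
  Event 12 (sale 20): sell min(20,0)=0. stock: 0 - 0 = 0. total_sold = 20
  Event 13 (sale 5): sell min(5,0)=0. stock: 0 - 0 = 0. total_sold = 20
  Event 14 (sale 11): sell min(11,0)=0. stock: 0 - 0 = 0. total_sold = 20
  Event 15 (sale 3): sell min(3,0)=0. stock: 0 - 0 = 0. total_sold = 20
  Event 16 (sale 14): sell min(14,0)=0. stock: 0 - 0 = 0. total_sold = 20
Final: stock = 0, total_sold = 20

First zero at event 2.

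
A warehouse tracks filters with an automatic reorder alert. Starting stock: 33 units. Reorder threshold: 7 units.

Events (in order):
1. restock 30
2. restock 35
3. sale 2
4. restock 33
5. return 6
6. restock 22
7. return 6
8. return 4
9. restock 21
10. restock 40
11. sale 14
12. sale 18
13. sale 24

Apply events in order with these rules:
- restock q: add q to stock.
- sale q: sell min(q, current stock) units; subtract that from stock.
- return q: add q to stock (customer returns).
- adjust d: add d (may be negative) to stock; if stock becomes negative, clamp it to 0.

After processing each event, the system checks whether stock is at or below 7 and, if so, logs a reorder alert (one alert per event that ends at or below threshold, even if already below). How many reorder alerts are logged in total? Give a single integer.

Processing events:
Start: stock = 33
  Event 1 (restock 30): 33 + 30 = 63
  Event 2 (restock 35): 63 + 35 = 98
  Event 3 (sale 2): sell min(2,98)=2. stock: 98 - 2 = 96. total_sold = 2
  Event 4 (restock 33): 96 + 33 = 129
  Event 5 (return 6): 129 + 6 = 135
  Event 6 (restock 22): 135 + 22 = 157
  Event 7 (return 6): 157 + 6 = 163
  Event 8 (return 4): 163 + 4 = 167
  Event 9 (restock 21): 167 + 21 = 188
  Event 10 (restock 40): 188 + 40 = 228
  Event 11 (sale 14): sell min(14,228)=14. stock: 228 - 14 = 214. total_sold = 16
  Event 12 (sale 18): sell min(18,214)=18. stock: 214 - 18 = 196. total_sold = 34
  Event 13 (sale 24): sell min(24,196)=24. stock: 196 - 24 = 172. total_sold = 58
Final: stock = 172, total_sold = 58

Checking against threshold 7:
  After event 1: stock=63 > 7
  After event 2: stock=98 > 7
  After event 3: stock=96 > 7
  After event 4: stock=129 > 7
  After event 5: stock=135 > 7
  After event 6: stock=157 > 7
  After event 7: stock=163 > 7
  After event 8: stock=167 > 7
  After event 9: stock=188 > 7
  After event 10: stock=228 > 7
  After event 11: stock=214 > 7
  After event 12: stock=196 > 7
  After event 13: stock=172 > 7
Alert events: []. Count = 0

Answer: 0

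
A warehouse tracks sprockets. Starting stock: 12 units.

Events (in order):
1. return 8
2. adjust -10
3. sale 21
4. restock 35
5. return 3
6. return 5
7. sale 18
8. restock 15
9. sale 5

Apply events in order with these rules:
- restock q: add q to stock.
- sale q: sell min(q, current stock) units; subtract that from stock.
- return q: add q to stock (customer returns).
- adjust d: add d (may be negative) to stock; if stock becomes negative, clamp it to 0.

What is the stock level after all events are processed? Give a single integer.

Answer: 35

Derivation:
Processing events:
Start: stock = 12
  Event 1 (return 8): 12 + 8 = 20
  Event 2 (adjust -10): 20 + -10 = 10
  Event 3 (sale 21): sell min(21,10)=10. stock: 10 - 10 = 0. total_sold = 10
  Event 4 (restock 35): 0 + 35 = 35
  Event 5 (return 3): 35 + 3 = 38
  Event 6 (return 5): 38 + 5 = 43
  Event 7 (sale 18): sell min(18,43)=18. stock: 43 - 18 = 25. total_sold = 28
  Event 8 (restock 15): 25 + 15 = 40
  Event 9 (sale 5): sell min(5,40)=5. stock: 40 - 5 = 35. total_sold = 33
Final: stock = 35, total_sold = 33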